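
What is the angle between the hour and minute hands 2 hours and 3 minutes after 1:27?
First find the time 2 hours and 3 minutes after 1:27.
Total minutes: 1 x 60 + 27 + 2 x 60 + 3 = 210.
210 mod 720 = 210 minutes = 3:30.
Now compute the angle at 3:30:
Hour hand: 3 x 30 + 30 x 0.5 = 105 degrees
Minute hand: 30 x 6 = 180 degrees
Difference: |105 - 180| = 75 degrees
The angle is 75 degrees

Final answer: 75 degrees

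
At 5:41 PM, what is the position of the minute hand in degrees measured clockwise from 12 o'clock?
The minute hand moves 6 degrees per minute.
At 5:41: 41 x 6 = 246 degrees

Final answer: 246 degrees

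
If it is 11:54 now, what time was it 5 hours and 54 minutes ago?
Starting time: 11:54 = 714 total minutes past 12:00
Subtracting: 5 hours and 54 minutes = 354 minutes
714 - 354 = 360 minutes
= 6 hours past 12:00 = 6:00

Final answer: 6:00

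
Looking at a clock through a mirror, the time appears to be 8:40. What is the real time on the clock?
Reflection across the vertical (12-6) axis maps a hand at angle A degrees to (360 - A) degrees, which sends a reading of T minutes past 12:00 to (720 - T) minutes past 12:00.
Mirror reads 8:40 = 520 minutes past 12:00.
Actual time: (720 - 520) mod 720 = 200 minutes = 3:20.

Final answer: 3:20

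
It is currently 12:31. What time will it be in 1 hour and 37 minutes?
Starting time: 12:31
Adding 37 minutes to 31 minutes: 31 + 37 = 68 minutes = 1 hour and 8 minutes
Adding 1 hour: 12 + 1 + 1 (carry) = 14 - 12 = 2
Final time: 2:08

Final answer: 2:08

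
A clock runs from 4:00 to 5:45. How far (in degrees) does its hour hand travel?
The hour hand moves 0.5 degrees per minute.
Time elapsed: 5:45 - 4:00 = 105 minutes
Angular displacement: 105 x 0.5 = 52.5 degrees

Final answer: 52.5 degrees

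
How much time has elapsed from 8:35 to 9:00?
From 8:35 to 9:00:
(9 x 60 + 0) - (8 x 60 + 35) = 540 - 515 = 25 minutes
= 25 minutes

Final answer: 25 minutes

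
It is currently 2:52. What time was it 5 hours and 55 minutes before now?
Starting time: 2:52 = 172 total minutes past 12:00
Subtracting: 5 hours and 55 minutes = 355 minutes
172 - 355 = -183 (negative, add 12 hours = 720) = 537 minutes
= 8 hours and 57 minutes past 12:00 = 8:57

Final answer: 8:57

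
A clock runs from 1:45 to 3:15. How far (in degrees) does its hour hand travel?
The hour hand moves 0.5 degrees per minute.
Time elapsed: 3:15 - 1:45 = 90 minutes
Angular displacement: 90 x 0.5 = 45 degrees

Final answer: 45 degrees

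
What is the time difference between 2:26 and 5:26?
From 2:26 to 5:26:
(5 x 60 + 26) - (2 x 60 + 26) = 326 - 146 = 180 minutes
= 3 hours

Final answer: 3 hours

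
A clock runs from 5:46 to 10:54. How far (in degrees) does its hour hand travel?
The hour hand moves 0.5 degrees per minute.
Time elapsed: 10:54 - 5:46 = 308 minutes
Angular displacement: 308 x 0.5 = 154 degrees

Final answer: 154 degrees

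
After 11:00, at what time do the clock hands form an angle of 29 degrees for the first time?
At t minutes past 11:00, the hour hand is at 30 x 11 + 0.5t degrees and the minute hand is at 6t degrees.
The smaller angle between them is 29 degrees when |30H - 5.5t| = 29 or |30H - 5.5t| = 331.
With H = 11, solve 30 x 11 - 5.5t = +/- target for each target:
  t = (30 x 11 - 29) / 5.5 = 54.73
  t = (30 x 11 + 29) / 5.5 = 65.27 (outside (0, 60))
  t = (30 x 11 - 331) / 5.5 = -0.18 (outside (0, 60))
  t = (30 x 11 + 331) / 5.5 = 120.18 (outside (0, 60))
Valid solutions in (0, 60): {54.73} minutes.
The first occurrence is t = 54.73 minutes.
The hands form a 29-degree angle at 54.73 minutes past 11:00.

Final answer: 54.73 minutes past 11:00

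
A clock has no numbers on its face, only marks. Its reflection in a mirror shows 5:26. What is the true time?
Reflection across the vertical (12-6) axis maps a hand at angle A degrees to (360 - A) degrees, which sends a reading of T minutes past 12:00 to (720 - T) minutes past 12:00.
Mirror reads 5:26 = 326 minutes past 12:00.
Actual time: (720 - 326) mod 720 = 394 minutes = 6:34.

Final answer: 6:34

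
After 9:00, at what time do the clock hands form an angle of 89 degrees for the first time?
At t minutes past 9:00, the hour hand is at 30 x 9 + 0.5t degrees and the minute hand is at 6t degrees.
The smaller angle between them is 89 degrees when |30H - 5.5t| = 89 or |30H - 5.5t| = 271.
With H = 9, solve 30 x 9 - 5.5t = +/- target for each target:
  t = (30 x 9 - 89) / 5.5 = 32.91
  t = (30 x 9 + 89) / 5.5 = 65.27 (outside (0, 60))
  t = (30 x 9 - 271) / 5.5 = -0.18 (outside (0, 60))
  t = (30 x 9 + 271) / 5.5 = 98.36 (outside (0, 60))
Valid solutions in (0, 60): {32.91} minutes.
The first occurrence is t = 32.91 minutes.
The hands form a 89-degree angle at 32.91 minutes past 9:00.

Final answer: 32.91 minutes past 9:00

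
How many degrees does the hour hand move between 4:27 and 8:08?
The hour hand moves 0.5 degrees per minute.
Time elapsed: 8:08 - 4:27 = 221 minutes
Angular displacement: 221 x 0.5 = 110.5 degrees

Final answer: 110.5 degrees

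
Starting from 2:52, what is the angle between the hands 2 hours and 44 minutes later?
First find the time 2 hours and 44 minutes after 2:52.
Total minutes: 2 x 60 + 52 + 2 x 60 + 44 = 336.
336 mod 720 = 336 minutes = 5:36.
Now compute the angle at 5:36:
Hour hand: 5 x 30 + 36 x 0.5 = 168 degrees
Minute hand: 36 x 6 = 216 degrees
Difference: |168 - 216| = 48 degrees
The angle is 48 degrees

Final answer: 48 degrees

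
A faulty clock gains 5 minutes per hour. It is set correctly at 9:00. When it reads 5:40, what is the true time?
For every 60 true minutes, the faulty clock advances 65 minutes, so 1 faulty-clock minute corresponds to 60/65 true minutes.
From 9:00 to 5:40 on the faulty dial is 520 minutes.
True elapsed: 520 x 60/65 = 480 minutes = 8 hours.
True time: 9:00 + 8 hours = 5:00.

Final answer: 5:00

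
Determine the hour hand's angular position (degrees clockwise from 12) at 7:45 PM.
The hour hand moves 30 degrees per hour and 0.5 degrees per minute.
At 7:45: (7) x 30 + 45 x 0.5 = 210 + 22.5 = 232.5 degrees

Final answer: 232.5 degrees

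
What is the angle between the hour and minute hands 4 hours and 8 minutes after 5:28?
First find the time 4 hours and 8 minutes after 5:28.
Total minutes: 5 x 60 + 28 + 4 x 60 + 8 = 576.
576 mod 720 = 576 minutes = 9:36.
Now compute the angle at 9:36:
Hour hand: 9 x 30 + 36 x 0.5 = 288 degrees
Minute hand: 36 x 6 = 216 degrees
Difference: |288 - 216| = 72 degrees
The angle is 72 degrees

Final answer: 72 degrees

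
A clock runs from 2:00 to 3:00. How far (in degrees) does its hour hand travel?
The hour hand moves 0.5 degrees per minute.
Time elapsed: 3:00 - 2:00 = 60 minutes
Angular displacement: 60 x 0.5 = 30 degrees

Final answer: 30 degrees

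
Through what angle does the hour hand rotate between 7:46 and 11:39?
The hour hand moves 0.5 degrees per minute.
Time elapsed: 11:39 - 7:46 = 233 minutes
Angular displacement: 233 x 0.5 = 116.5 degrees

Final answer: 116.5 degrees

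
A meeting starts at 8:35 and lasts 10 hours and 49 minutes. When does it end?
Starting time: 8:35
Adding 49 minutes to 35 minutes: 35 + 49 = 84 minutes = 1 hour and 24 minutes
Adding 10 hours: 8 + 10 + 1 (carry) = 19 - 12 = 7
Final time: 7:24

Final answer: 7:24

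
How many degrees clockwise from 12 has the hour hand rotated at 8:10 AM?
The hour hand moves 30 degrees per hour and 0.5 degrees per minute.
At 8:10: (8) x 30 + 10 x 0.5 = 240 + 5 = 245 degrees

Final answer: 245 degrees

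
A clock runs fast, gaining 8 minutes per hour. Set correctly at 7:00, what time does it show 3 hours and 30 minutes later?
For every 60 true minutes, the faulty clock advances 60 + 8 = 68 minutes.
True elapsed: 3 hours and 30 minutes = 210 minutes.
Faulty clock advances: 210 x 68/60 = 238 minutes (drift: 28 minutes ahead).
Shown time: 7:00 + 238 minutes = 10:58.

Final answer: 10:58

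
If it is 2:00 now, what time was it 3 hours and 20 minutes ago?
Starting time: 2:00 = 120 total minutes past 12:00
Subtracting: 3 hours and 20 minutes = 200 minutes
120 - 200 = -80 (negative, add 12 hours = 720) = 640 minutes
= 10 hours and 40 minutes past 12:00 = 10:40

Final answer: 10:40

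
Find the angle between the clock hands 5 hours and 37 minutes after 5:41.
First find the time 5 hours and 37 minutes after 5:41.
Total minutes: 5 x 60 + 41 + 5 x 60 + 37 = 678.
678 mod 720 = 678 minutes = 11:18.
Now compute the angle at 11:18:
Hour hand: 11 x 30 + 18 x 0.5 = 339 degrees
Minute hand: 18 x 6 = 108 degrees
Difference: |339 - 108| = 231 degrees
Smaller angle: 360 - 231 = 129 degrees

Final answer: 129 degrees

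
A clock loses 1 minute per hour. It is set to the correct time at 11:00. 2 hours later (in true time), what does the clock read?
For every 60 true minutes, the faulty clock advances 60 - 1 = 59 minutes.
True elapsed: 2 hours = 120 minutes.
Faulty clock advances: 120 x 59/60 = 118 minutes (drift: 2 minutes behind).
Shown time: 11:00 + 118 minutes = 12:58.

Final answer: 12:58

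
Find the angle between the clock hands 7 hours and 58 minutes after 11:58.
First find the time 7 hours and 58 minutes after 11:58.
Total minutes: 11 x 60 + 58 + 7 x 60 + 58 = 1196.
1196 mod 720 = 476 minutes = 7:56.
Now compute the angle at 7:56:
Hour hand: 7 x 30 + 56 x 0.5 = 238 degrees
Minute hand: 56 x 6 = 336 degrees
Difference: |238 - 336| = 98 degrees
The angle is 98 degrees

Final answer: 98 degrees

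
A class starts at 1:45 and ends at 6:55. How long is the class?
From 1:45 to 6:55:
(6 x 60 + 55) - (1 x 60 + 45) = 415 - 105 = 310 minutes
= 5 hours and 10 minutes

Final answer: 5 hours and 10 minutes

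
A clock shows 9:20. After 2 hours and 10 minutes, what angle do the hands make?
First find the time 2 hours and 10 minutes after 9:20.
Total minutes: 9 x 60 + 20 + 2 x 60 + 10 = 690.
690 mod 720 = 690 minutes = 11:30.
Now compute the angle at 11:30:
Hour hand: 11 x 30 + 30 x 0.5 = 345 degrees
Minute hand: 30 x 6 = 180 degrees
Difference: |345 - 180| = 165 degrees
The angle is 165 degrees

Final answer: 165 degrees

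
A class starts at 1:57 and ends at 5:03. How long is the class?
From 1:57 to 5:03:
(5 x 60 + 3) - (1 x 60 + 57) = 303 - 117 = 186 minutes
= 3 hours and 6 minutes

Final answer: 3 hours and 6 minutes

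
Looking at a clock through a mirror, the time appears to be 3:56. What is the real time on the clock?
Reflection across the vertical (12-6) axis maps a hand at angle A degrees to (360 - A) degrees, which sends a reading of T minutes past 12:00 to (720 - T) minutes past 12:00.
Mirror reads 3:56 = 236 minutes past 12:00.
Actual time: (720 - 236) mod 720 = 484 minutes = 8:04.

Final answer: 8:04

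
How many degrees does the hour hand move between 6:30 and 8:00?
The hour hand moves 0.5 degrees per minute.
Time elapsed: 8:00 - 6:30 = 90 minutes
Angular displacement: 90 x 0.5 = 45 degrees

Final answer: 45 degrees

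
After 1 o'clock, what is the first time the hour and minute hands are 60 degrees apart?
At t minutes past 1:00, the hour hand is at 30 x 1 + 0.5t degrees and the minute hand is at 6t degrees.
The smaller angle between them is 60 degrees when |30H - 5.5t| = 60 or |30H - 5.5t| = 300.
With H = 1, solve 30 x 1 - 5.5t = +/- target for each target:
  t = (30 x 1 - 60) / 5.5 = -5.45 (outside (0, 60))
  t = (30 x 1 + 60) / 5.5 = 16.36
  t = (30 x 1 - 300) / 5.5 = -49.09 (outside (0, 60))
  t = (30 x 1 + 300) / 5.5 = 60 (outside (0, 60))
Valid solutions in (0, 60): {16.36} minutes.
The first occurrence is t = 16.36 minutes.
The hands form a 60-degree angle at 16.36 minutes past 1:00.

Final answer: 16.36 minutes past 1:00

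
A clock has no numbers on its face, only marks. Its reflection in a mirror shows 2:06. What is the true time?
Reflection across the vertical (12-6) axis maps a hand at angle A degrees to (360 - A) degrees, which sends a reading of T minutes past 12:00 to (720 - T) minutes past 12:00.
Mirror reads 2:06 = 126 minutes past 12:00.
Actual time: (720 - 126) mod 720 = 594 minutes = 9:54.

Final answer: 9:54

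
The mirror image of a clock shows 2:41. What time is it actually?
Reflection across the vertical (12-6) axis maps a hand at angle A degrees to (360 - A) degrees, which sends a reading of T minutes past 12:00 to (720 - T) minutes past 12:00.
Mirror reads 2:41 = 161 minutes past 12:00.
Actual time: (720 - 161) mod 720 = 559 minutes = 9:19.

Final answer: 9:19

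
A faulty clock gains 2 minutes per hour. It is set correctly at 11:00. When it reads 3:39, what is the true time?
For every 60 true minutes, the faulty clock advances 62 minutes, so 1 faulty-clock minute corresponds to 60/62 true minutes.
From 11:00 to 3:39 on the faulty dial is 279 minutes.
True elapsed: 279 x 60/62 = 270 minutes = 4 hours and 30 minutes.
True time: 11:00 + 4 hours and 30 minutes = 3:30.

Final answer: 3:30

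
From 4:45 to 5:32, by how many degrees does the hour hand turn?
The hour hand moves 0.5 degrees per minute.
Time elapsed: 5:32 - 4:45 = 47 minutes
Angular displacement: 47 x 0.5 = 23.5 degrees

Final answer: 23.5 degrees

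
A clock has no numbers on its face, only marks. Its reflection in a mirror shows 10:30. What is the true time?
Reflection across the vertical (12-6) axis maps a hand at angle A degrees to (360 - A) degrees, which sends a reading of T minutes past 12:00 to (720 - T) minutes past 12:00.
Mirror reads 10:30 = 630 minutes past 12:00.
Actual time: (720 - 630) mod 720 = 90 minutes = 1:30.

Final answer: 1:30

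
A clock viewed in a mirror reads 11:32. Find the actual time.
Reflection across the vertical (12-6) axis maps a hand at angle A degrees to (360 - A) degrees, which sends a reading of T minutes past 12:00 to (720 - T) minutes past 12:00.
Mirror reads 11:32 = 692 minutes past 12:00.
Actual time: (720 - 692) mod 720 = 28 minutes = 12:28.

Final answer: 12:28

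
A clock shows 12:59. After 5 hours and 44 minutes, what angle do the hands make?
First find the time 5 hours and 44 minutes after 12:59.
Total minutes: 12 x 60 + 59 + 5 x 60 + 44 = 1123.
1123 mod 720 = 403 minutes = 6:43.
Now compute the angle at 6:43:
Hour hand: 6 x 30 + 43 x 0.5 = 201.5 degrees
Minute hand: 43 x 6 = 258 degrees
Difference: |201.5 - 258| = 56.5 degrees
The angle is 56.5 degrees

Final answer: 56.5 degrees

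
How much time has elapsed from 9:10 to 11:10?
From 9:10 to 11:10:
(11 x 60 + 10) - (9 x 60 + 10) = 670 - 550 = 120 minutes
= 2 hours

Final answer: 2 hours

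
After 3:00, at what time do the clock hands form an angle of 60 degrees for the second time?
At t minutes past 3:00, the hour hand is at 30 x 3 + 0.5t degrees and the minute hand is at 6t degrees.
The smaller angle between them is 60 degrees when |30H - 5.5t| = 60 or |30H - 5.5t| = 300.
With H = 3, solve 30 x 3 - 5.5t = +/- target for each target:
  t = (30 x 3 - 60) / 5.5 = 5.45
  t = (30 x 3 + 60) / 5.5 = 27.27
  t = (30 x 3 - 300) / 5.5 = -38.18 (outside (0, 60))
  t = (30 x 3 + 300) / 5.5 = 70.91 (outside (0, 60))
Valid solutions in (0, 60): {5.45, 27.27} minutes.
The second occurrence is t = 27.27 minutes.
The hands form a 60-degree angle at 27.27 minutes past 3:00.

Final answer: 27.27 minutes past 3:00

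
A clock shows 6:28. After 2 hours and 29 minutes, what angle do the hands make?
First find the time 2 hours and 29 minutes after 6:28.
Total minutes: 6 x 60 + 28 + 2 x 60 + 29 = 537.
537 mod 720 = 537 minutes = 8:57.
Now compute the angle at 8:57:
Hour hand: 8 x 30 + 57 x 0.5 = 268.5 degrees
Minute hand: 57 x 6 = 342 degrees
Difference: |268.5 - 342| = 73.5 degrees
The angle is 73.5 degrees

Final answer: 73.5 degrees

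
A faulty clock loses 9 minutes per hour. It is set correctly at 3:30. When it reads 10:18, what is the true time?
For every 60 true minutes, the faulty clock advances 51 minutes, so 1 faulty-clock minute corresponds to 60/51 true minutes.
From 3:30 to 10:18 on the faulty dial is 408 minutes.
True elapsed: 408 x 60/51 = 480 minutes = 8 hours.
True time: 3:30 + 8 hours = 11:30.

Final answer: 11:30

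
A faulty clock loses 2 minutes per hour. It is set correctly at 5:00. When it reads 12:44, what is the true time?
For every 60 true minutes, the faulty clock advances 58 minutes, so 1 faulty-clock minute corresponds to 60/58 true minutes.
From 5:00 to 12:44 on the faulty dial is 464 minutes.
True elapsed: 464 x 60/58 = 480 minutes = 8 hours.
True time: 5:00 + 8 hours = 1:00.

Final answer: 1:00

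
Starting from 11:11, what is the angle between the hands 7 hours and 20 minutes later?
First find the time 7 hours and 20 minutes after 11:11.
Total minutes: 11 x 60 + 11 + 7 x 60 + 20 = 1111.
1111 mod 720 = 391 minutes = 6:31.
Now compute the angle at 6:31:
Hour hand: 6 x 30 + 31 x 0.5 = 195.5 degrees
Minute hand: 31 x 6 = 186 degrees
Difference: |195.5 - 186| = 9.5 degrees
The angle is 9.5 degrees

Final answer: 9.5 degrees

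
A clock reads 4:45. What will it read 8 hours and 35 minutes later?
Starting time: 4:45
Adding 35 minutes to 45 minutes: 45 + 35 = 80 minutes = 1 hour and 20 minutes
Adding 8 hours: 4 + 8 + 1 (carry) = 13 - 12 = 1
Final time: 1:20

Final answer: 1:20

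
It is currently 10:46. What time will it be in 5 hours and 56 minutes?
Starting time: 10:46
Adding 56 minutes to 46 minutes: 46 + 56 = 102 minutes = 1 hour and 42 minutes
Adding 5 hours: 10 + 5 + 1 (carry) = 16 - 12 = 4
Final time: 4:42

Final answer: 4:42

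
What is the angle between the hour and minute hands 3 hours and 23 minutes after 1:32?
First find the time 3 hours and 23 minutes after 1:32.
Total minutes: 1 x 60 + 32 + 3 x 60 + 23 = 295.
295 mod 720 = 295 minutes = 4:55.
Now compute the angle at 4:55:
Hour hand: 4 x 30 + 55 x 0.5 = 147.5 degrees
Minute hand: 55 x 6 = 330 degrees
Difference: |147.5 - 330| = 182.5 degrees
Smaller angle: 360 - 182.5 = 177.5 degrees

Final answer: 177.5 degrees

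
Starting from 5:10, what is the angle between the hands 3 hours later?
First find the time 3 hours after 5:10.
Total minutes: 5 x 60 + 10 + 3 x 60 + 0 = 490.
490 mod 720 = 490 minutes = 8:10.
Now compute the angle at 8:10:
Hour hand: 8 x 30 + 10 x 0.5 = 245 degrees
Minute hand: 10 x 6 = 60 degrees
Difference: |245 - 60| = 185 degrees
Smaller angle: 360 - 185 = 175 degrees

Final answer: 175 degrees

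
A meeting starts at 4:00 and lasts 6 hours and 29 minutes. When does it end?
Starting time: 4:00
Adding 29 minutes to 0 minutes: 0 + 29 = 29 minutes
Adding 6 hours: 4 + 6 = 10
Final time: 10:29

Final answer: 10:29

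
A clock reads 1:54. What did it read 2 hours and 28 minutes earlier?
Starting time: 1:54 = 114 total minutes past 12:00
Subtracting: 2 hours and 28 minutes = 148 minutes
114 - 148 = -34 (negative, add 12 hours = 720) = 686 minutes
= 11 hours and 26 minutes past 12:00 = 11:26

Final answer: 11:26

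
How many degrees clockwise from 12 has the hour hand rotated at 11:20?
The hour hand moves 30 degrees per hour and 0.5 degrees per minute.
At 11:20: (11) x 30 + 20 x 0.5 = 330 + 10 = 340 degrees

Final answer: 340 degrees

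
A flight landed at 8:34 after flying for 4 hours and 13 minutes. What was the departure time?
Starting time: 8:34 = 514 total minutes past 12:00
Subtracting: 4 hours and 13 minutes = 253 minutes
514 - 253 = 261 minutes
= 4 hours and 21 minutes past 12:00 = 4:21

Final answer: 4:21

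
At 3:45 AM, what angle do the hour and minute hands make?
Hour hand position: 3 x 30 + 45 x 0.5 = 112.5 degrees
Minute hand position: 45 x 6 = 270 degrees
Difference: |112.5 - 270| = 157.5 degrees
The angle between the hands is 157.5 degrees

Final answer: 157.5 degrees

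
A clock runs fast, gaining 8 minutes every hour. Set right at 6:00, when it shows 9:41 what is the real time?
For every 60 true minutes, the faulty clock advances 68 minutes, so 1 faulty-clock minute corresponds to 60/68 true minutes.
From 6:00 to 9:41 on the faulty dial is 221 minutes.
True elapsed: 221 x 60/68 = 195 minutes = 3 hours and 15 minutes.
True time: 6:00 + 3 hours and 15 minutes = 9:15.

Final answer: 9:15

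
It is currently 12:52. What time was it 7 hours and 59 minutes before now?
Starting time: 12:52 = 52 total minutes past 12:00
Subtracting: 7 hours and 59 minutes = 479 minutes
52 - 479 = -427 (negative, add 12 hours = 720) = 293 minutes
= 4 hours and 53 minutes past 12:00 = 4:53

Final answer: 4:53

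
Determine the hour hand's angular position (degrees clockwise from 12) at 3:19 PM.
The hour hand moves 30 degrees per hour and 0.5 degrees per minute.
At 3:19: (3) x 30 + 19 x 0.5 = 90 + 9.5 = 99.5 degrees

Final answer: 99.5 degrees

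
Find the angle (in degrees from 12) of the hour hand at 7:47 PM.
The hour hand moves 30 degrees per hour and 0.5 degrees per minute.
At 7:47: (7) x 30 + 47 x 0.5 = 210 + 23.5 = 233.5 degrees

Final answer: 233.5 degrees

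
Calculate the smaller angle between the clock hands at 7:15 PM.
Hour hand position: 7 x 30 + 15 x 0.5 = 217.5 degrees
Minute hand position: 15 x 6 = 90 degrees
Difference: |217.5 - 90| = 127.5 degrees
The angle between the hands is 127.5 degrees

Final answer: 127.5 degrees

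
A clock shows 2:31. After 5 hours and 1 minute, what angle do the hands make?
First find the time 5 hours and 1 minute after 2:31.
Total minutes: 2 x 60 + 31 + 5 x 60 + 1 = 452.
452 mod 720 = 452 minutes = 7:32.
Now compute the angle at 7:32:
Hour hand: 7 x 30 + 32 x 0.5 = 226 degrees
Minute hand: 32 x 6 = 192 degrees
Difference: |226 - 192| = 34 degrees
The angle is 34 degrees

Final answer: 34 degrees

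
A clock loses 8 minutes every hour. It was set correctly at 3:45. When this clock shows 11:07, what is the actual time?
For every 60 true minutes, the faulty clock advances 52 minutes, so 1 faulty-clock minute corresponds to 60/52 true minutes.
From 3:45 to 11:07 on the faulty dial is 442 minutes.
True elapsed: 442 x 60/52 = 510 minutes = 8 hours and 30 minutes.
True time: 3:45 + 8 hours and 30 minutes = 12:15.

Final answer: 12:15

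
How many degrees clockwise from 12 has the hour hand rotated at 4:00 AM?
The hour hand moves 30 degrees per hour and 0.5 degrees per minute.
At 4:00: (4) x 30 + 0 x 0.5 = 120 + 0 = 120 degrees

Final answer: 120 degrees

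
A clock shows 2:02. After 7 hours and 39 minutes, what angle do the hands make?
First find the time 7 hours and 39 minutes after 2:02.
Total minutes: 2 x 60 + 2 + 7 x 60 + 39 = 581.
581 mod 720 = 581 minutes = 9:41.
Now compute the angle at 9:41:
Hour hand: 9 x 30 + 41 x 0.5 = 290.5 degrees
Minute hand: 41 x 6 = 246 degrees
Difference: |290.5 - 246| = 44.5 degrees
The angle is 44.5 degrees

Final answer: 44.5 degrees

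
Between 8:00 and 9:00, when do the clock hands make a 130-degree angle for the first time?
At t minutes past 8:00, the hour hand is at 30 x 8 + 0.5t degrees and the minute hand is at 6t degrees.
The smaller angle between them is 130 degrees when |30H - 5.5t| = 130 or |30H - 5.5t| = 230.
With H = 8, solve 30 x 8 - 5.5t = +/- target for each target:
  t = (30 x 8 - 130) / 5.5 = 20
  t = (30 x 8 + 130) / 5.5 = 67.27 (outside (0, 60))
  t = (30 x 8 - 230) / 5.5 = 1.82
  t = (30 x 8 + 230) / 5.5 = 85.45 (outside (0, 60))
Valid solutions in (0, 60): {1.82, 20} minutes.
The first occurrence is t = 1.82 minutes.
The hands form a 130-degree angle at 1.82 minutes past 8:00.

Final answer: 1.82 minutes past 8:00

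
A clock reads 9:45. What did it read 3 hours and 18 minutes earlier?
Starting time: 9:45 = 585 total minutes past 12:00
Subtracting: 3 hours and 18 minutes = 198 minutes
585 - 198 = 387 minutes
= 6 hours and 27 minutes past 12:00 = 6:27

Final answer: 6:27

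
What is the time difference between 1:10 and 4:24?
From 1:10 to 4:24:
(4 x 60 + 24) - (1 x 60 + 10) = 264 - 70 = 194 minutes
= 3 hours and 14 minutes

Final answer: 3 hours and 14 minutes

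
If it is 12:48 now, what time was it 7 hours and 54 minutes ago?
Starting time: 12:48 = 48 total minutes past 12:00
Subtracting: 7 hours and 54 minutes = 474 minutes
48 - 474 = -426 (negative, add 12 hours = 720) = 294 minutes
= 4 hours and 54 minutes past 12:00 = 4:54

Final answer: 4:54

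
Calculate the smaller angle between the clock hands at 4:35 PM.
Hour hand position: 4 x 30 + 35 x 0.5 = 137.5 degrees
Minute hand position: 35 x 6 = 210 degrees
Difference: |137.5 - 210| = 72.5 degrees
The angle between the hands is 72.5 degrees

Final answer: 72.5 degrees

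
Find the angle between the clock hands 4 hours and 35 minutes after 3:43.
First find the time 4 hours and 35 minutes after 3:43.
Total minutes: 3 x 60 + 43 + 4 x 60 + 35 = 498.
498 mod 720 = 498 minutes = 8:18.
Now compute the angle at 8:18:
Hour hand: 8 x 30 + 18 x 0.5 = 249 degrees
Minute hand: 18 x 6 = 108 degrees
Difference: |249 - 108| = 141 degrees
The angle is 141 degrees

Final answer: 141 degrees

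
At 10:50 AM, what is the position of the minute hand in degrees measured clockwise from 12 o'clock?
The minute hand moves 6 degrees per minute.
At 10:50: 50 x 6 = 300 degrees

Final answer: 300 degrees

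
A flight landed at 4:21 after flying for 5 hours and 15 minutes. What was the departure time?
Starting time: 4:21 = 261 total minutes past 12:00
Subtracting: 5 hours and 15 minutes = 315 minutes
261 - 315 = -54 (negative, add 12 hours = 720) = 666 minutes
= 11 hours and 6 minutes past 12:00 = 11:06

Final answer: 11:06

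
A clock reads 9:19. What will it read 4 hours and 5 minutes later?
Starting time: 9:19
Adding 5 minutes to 19 minutes: 19 + 5 = 24 minutes
Adding 4 hours: 9 + 4 = 13 - 12 = 1
Final time: 1:24

Final answer: 1:24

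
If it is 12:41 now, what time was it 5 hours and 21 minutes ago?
Starting time: 12:41 = 41 total minutes past 12:00
Subtracting: 5 hours and 21 minutes = 321 minutes
41 - 321 = -280 (negative, add 12 hours = 720) = 440 minutes
= 7 hours and 20 minutes past 12:00 = 7:20

Final answer: 7:20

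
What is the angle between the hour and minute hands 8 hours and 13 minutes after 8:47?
First find the time 8 hours and 13 minutes after 8:47.
Total minutes: 8 x 60 + 47 + 8 x 60 + 13 = 1020.
1020 mod 720 = 300 minutes = 5:00.
Now compute the angle at 5:00:
Hour hand: 5 x 30 + 0 x 0.5 = 150 degrees
Minute hand: 0 x 6 = 0 degrees
Difference: |150 - 0| = 150 degrees
The angle is 150 degrees

Final answer: 150 degrees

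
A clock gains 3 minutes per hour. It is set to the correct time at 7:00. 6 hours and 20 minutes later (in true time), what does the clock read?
For every 60 true minutes, the faulty clock advances 60 + 3 = 63 minutes.
True elapsed: 6 hours and 20 minutes = 380 minutes.
Faulty clock advances: 380 x 63/60 = 399 minutes (drift: 19 minutes ahead).
Shown time: 7:00 + 399 minutes = 1:39.

Final answer: 1:39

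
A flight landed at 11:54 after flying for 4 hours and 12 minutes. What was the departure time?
Starting time: 11:54 = 714 total minutes past 12:00
Subtracting: 4 hours and 12 minutes = 252 minutes
714 - 252 = 462 minutes
= 7 hours and 42 minutes past 12:00 = 7:42

Final answer: 7:42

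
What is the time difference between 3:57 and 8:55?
From 3:57 to 8:55:
(8 x 60 + 55) - (3 x 60 + 57) = 535 - 237 = 298 minutes
= 4 hours and 58 minutes

Final answer: 4 hours and 58 minutes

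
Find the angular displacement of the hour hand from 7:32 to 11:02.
The hour hand moves 0.5 degrees per minute.
Time elapsed: 11:02 - 7:32 = 210 minutes
Angular displacement: 210 x 0.5 = 105 degrees

Final answer: 105 degrees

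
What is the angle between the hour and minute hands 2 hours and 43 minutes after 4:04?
First find the time 2 hours and 43 minutes after 4:04.
Total minutes: 4 x 60 + 4 + 2 x 60 + 43 = 407.
407 mod 720 = 407 minutes = 6:47.
Now compute the angle at 6:47:
Hour hand: 6 x 30 + 47 x 0.5 = 203.5 degrees
Minute hand: 47 x 6 = 282 degrees
Difference: |203.5 - 282| = 78.5 degrees
The angle is 78.5 degrees

Final answer: 78.5 degrees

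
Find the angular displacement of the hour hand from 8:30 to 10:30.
The hour hand moves 0.5 degrees per minute.
Time elapsed: 10:30 - 8:30 = 120 minutes
Angular displacement: 120 x 0.5 = 60 degrees

Final answer: 60 degrees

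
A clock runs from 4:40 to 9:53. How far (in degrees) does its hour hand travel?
The hour hand moves 0.5 degrees per minute.
Time elapsed: 9:53 - 4:40 = 313 minutes
Angular displacement: 313 x 0.5 = 156.5 degrees

Final answer: 156.5 degrees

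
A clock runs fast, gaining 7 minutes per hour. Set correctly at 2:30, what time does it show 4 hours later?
For every 60 true minutes, the faulty clock advances 60 + 7 = 67 minutes.
True elapsed: 4 hours = 240 minutes.
Faulty clock advances: 240 x 67/60 = 268 minutes (drift: 28 minutes ahead).
Shown time: 2:30 + 268 minutes = 6:58.

Final answer: 6:58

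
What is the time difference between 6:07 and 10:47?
From 6:07 to 10:47:
(10 x 60 + 47) - (6 x 60 + 7) = 647 - 367 = 280 minutes
= 4 hours and 40 minutes

Final answer: 4 hours and 40 minutes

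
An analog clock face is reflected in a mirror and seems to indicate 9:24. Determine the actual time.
Reflection across the vertical (12-6) axis maps a hand at angle A degrees to (360 - A) degrees, which sends a reading of T minutes past 12:00 to (720 - T) minutes past 12:00.
Mirror reads 9:24 = 564 minutes past 12:00.
Actual time: (720 - 564) mod 720 = 156 minutes = 2:36.

Final answer: 2:36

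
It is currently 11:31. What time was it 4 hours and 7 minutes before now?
Starting time: 11:31 = 691 total minutes past 12:00
Subtracting: 4 hours and 7 minutes = 247 minutes
691 - 247 = 444 minutes
= 7 hours and 24 minutes past 12:00 = 7:24

Final answer: 7:24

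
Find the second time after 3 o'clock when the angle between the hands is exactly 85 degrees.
At t minutes past 3:00, the hour hand is at 30 x 3 + 0.5t degrees and the minute hand is at 6t degrees.
The smaller angle between them is 85 degrees when |30H - 5.5t| = 85 or |30H - 5.5t| = 275.
With H = 3, solve 30 x 3 - 5.5t = +/- target for each target:
  t = (30 x 3 - 85) / 5.5 = 0.91
  t = (30 x 3 + 85) / 5.5 = 31.82
  t = (30 x 3 - 275) / 5.5 = -33.64 (outside (0, 60))
  t = (30 x 3 + 275) / 5.5 = 66.36 (outside (0, 60))
Valid solutions in (0, 60): {0.91, 31.82} minutes.
The second occurrence is t = 31.82 minutes.
The hands form a 85-degree angle at 31.82 minutes past 3:00.

Final answer: 31.82 minutes past 3:00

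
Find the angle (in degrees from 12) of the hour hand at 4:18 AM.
The hour hand moves 30 degrees per hour and 0.5 degrees per minute.
At 4:18: (4) x 30 + 18 x 0.5 = 120 + 9 = 129 degrees

Final answer: 129 degrees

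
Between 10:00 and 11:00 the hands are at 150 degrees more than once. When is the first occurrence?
At t minutes past 10:00, the hour hand is at 30 x 10 + 0.5t degrees and the minute hand is at 6t degrees.
The smaller angle between them is 150 degrees when |30H - 5.5t| = 150 or |30H - 5.5t| = 210.
With H = 10, solve 30 x 10 - 5.5t = +/- target for each target:
  t = (30 x 10 - 150) / 5.5 = 27.27
  t = (30 x 10 + 150) / 5.5 = 81.82 (outside (0, 60))
  t = (30 x 10 - 210) / 5.5 = 16.36
  t = (30 x 10 + 210) / 5.5 = 92.73 (outside (0, 60))
Valid solutions in (0, 60): {16.36, 27.27} minutes.
The first occurrence is t = 16.36 minutes.
The hands form a 150-degree angle at 16.36 minutes past 10:00.

Final answer: 16.36 minutes past 10:00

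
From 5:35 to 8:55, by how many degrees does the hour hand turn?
The hour hand moves 0.5 degrees per minute.
Time elapsed: 8:55 - 5:35 = 200 minutes
Angular displacement: 200 x 0.5 = 100 degrees

Final answer: 100 degrees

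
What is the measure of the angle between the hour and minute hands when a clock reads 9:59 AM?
Hour hand position: 9 x 30 + 59 x 0.5 = 299.5 degrees
Minute hand position: 59 x 6 = 354 degrees
Difference: |299.5 - 354| = 54.5 degrees
The angle between the hands is 54.5 degrees

Final answer: 54.5 degrees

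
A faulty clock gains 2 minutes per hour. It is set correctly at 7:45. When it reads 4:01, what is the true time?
For every 60 true minutes, the faulty clock advances 62 minutes, so 1 faulty-clock minute corresponds to 60/62 true minutes.
From 7:45 to 4:01 on the faulty dial is 496 minutes.
True elapsed: 496 x 60/62 = 480 minutes = 8 hours.
True time: 7:45 + 8 hours = 3:45.

Final answer: 3:45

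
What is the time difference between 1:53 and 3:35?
From 1:53 to 3:35:
(3 x 60 + 35) - (1 x 60 + 53) = 215 - 113 = 102 minutes
= 1 hour and 42 minutes

Final answer: 1 hour and 42 minutes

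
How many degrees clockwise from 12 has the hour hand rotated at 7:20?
The hour hand moves 30 degrees per hour and 0.5 degrees per minute.
At 7:20: (7) x 30 + 20 x 0.5 = 210 + 10 = 220 degrees

Final answer: 220 degrees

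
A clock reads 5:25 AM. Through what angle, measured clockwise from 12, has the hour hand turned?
The hour hand moves 30 degrees per hour and 0.5 degrees per minute.
At 5:25: (5) x 30 + 25 x 0.5 = 150 + 12.5 = 162.5 degrees

Final answer: 162.5 degrees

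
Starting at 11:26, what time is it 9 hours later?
Starting time: 11:26
Adding 0 minutes to 26 minutes: 26 + 0 = 26 minutes
Adding 9 hours: 11 + 9 = 20 - 12 = 8
Final time: 8:26

Final answer: 8:26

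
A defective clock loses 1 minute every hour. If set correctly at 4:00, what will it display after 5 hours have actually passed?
For every 60 true minutes, the faulty clock advances 60 - 1 = 59 minutes.
True elapsed: 5 hours = 300 minutes.
Faulty clock advances: 300 x 59/60 = 295 minutes (drift: 5 minutes behind).
Shown time: 4:00 + 295 minutes = 8:55.

Final answer: 8:55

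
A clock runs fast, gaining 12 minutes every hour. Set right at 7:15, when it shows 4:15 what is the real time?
For every 60 true minutes, the faulty clock advances 72 minutes, so 1 faulty-clock minute corresponds to 60/72 true minutes.
From 7:15 to 4:15 on the faulty dial is 540 minutes.
True elapsed: 540 x 60/72 = 450 minutes = 7 hours and 30 minutes.
True time: 7:15 + 7 hours and 30 minutes = 2:45.

Final answer: 2:45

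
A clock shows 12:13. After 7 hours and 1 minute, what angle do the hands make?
First find the time 7 hours and 1 minute after 12:13.
Total minutes: 12 x 60 + 13 + 7 x 60 + 1 = 1154.
1154 mod 720 = 434 minutes = 7:14.
Now compute the angle at 7:14:
Hour hand: 7 x 30 + 14 x 0.5 = 217 degrees
Minute hand: 14 x 6 = 84 degrees
Difference: |217 - 84| = 133 degrees
The angle is 133 degrees

Final answer: 133 degrees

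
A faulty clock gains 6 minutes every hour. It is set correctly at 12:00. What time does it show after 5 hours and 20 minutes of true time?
For every 60 true minutes, the faulty clock advances 60 + 6 = 66 minutes.
True elapsed: 5 hours and 20 minutes = 320 minutes.
Faulty clock advances: 320 x 66/60 = 352 minutes (drift: 32 minutes ahead).
Shown time: 12:00 + 352 minutes = 5:52.

Final answer: 5:52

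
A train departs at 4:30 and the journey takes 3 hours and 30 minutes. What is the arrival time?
Starting time: 4:30
Adding 30 minutes to 30 minutes: 30 + 30 = 60 minutes = 1 hour
Adding 3 hours: 4 + 3 + 1 (carry) = 8
Final time: 8:00

Final answer: 8:00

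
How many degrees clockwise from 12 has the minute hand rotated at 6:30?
The minute hand moves 6 degrees per minute.
At 6:30: 30 x 6 = 180 degrees

Final answer: 180 degrees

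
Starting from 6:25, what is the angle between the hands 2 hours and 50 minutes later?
First find the time 2 hours and 50 minutes after 6:25.
Total minutes: 6 x 60 + 25 + 2 x 60 + 50 = 555.
555 mod 720 = 555 minutes = 9:15.
Now compute the angle at 9:15:
Hour hand: 9 x 30 + 15 x 0.5 = 277.5 degrees
Minute hand: 15 x 6 = 90 degrees
Difference: |277.5 - 90| = 187.5 degrees
Smaller angle: 360 - 187.5 = 172.5 degrees

Final answer: 172.5 degrees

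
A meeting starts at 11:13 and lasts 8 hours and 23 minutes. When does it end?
Starting time: 11:13
Adding 23 minutes to 13 minutes: 13 + 23 = 36 minutes
Adding 8 hours: 11 + 8 = 19 - 12 = 7
Final time: 7:36

Final answer: 7:36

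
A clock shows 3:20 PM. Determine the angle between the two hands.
Hour hand position: 3 x 30 + 20 x 0.5 = 100 degrees
Minute hand position: 20 x 6 = 120 degrees
Difference: |100 - 120| = 20 degrees
The angle between the hands is 20 degrees

Final answer: 20 degrees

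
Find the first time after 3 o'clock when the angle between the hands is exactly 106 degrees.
At t minutes past 3:00, the hour hand is at 30 x 3 + 0.5t degrees and the minute hand is at 6t degrees.
The smaller angle between them is 106 degrees when |30H - 5.5t| = 106 or |30H - 5.5t| = 254.
With H = 3, solve 30 x 3 - 5.5t = +/- target for each target:
  t = (30 x 3 - 106) / 5.5 = -2.91 (outside (0, 60))
  t = (30 x 3 + 106) / 5.5 = 35.64
  t = (30 x 3 - 254) / 5.5 = -29.82 (outside (0, 60))
  t = (30 x 3 + 254) / 5.5 = 62.55 (outside (0, 60))
Valid solutions in (0, 60): {35.64} minutes.
The first occurrence is t = 35.64 minutes.
The hands form a 106-degree angle at 35.64 minutes past 3:00.

Final answer: 35.64 minutes past 3:00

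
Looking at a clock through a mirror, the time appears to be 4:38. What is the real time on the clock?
Reflection across the vertical (12-6) axis maps a hand at angle A degrees to (360 - A) degrees, which sends a reading of T minutes past 12:00 to (720 - T) minutes past 12:00.
Mirror reads 4:38 = 278 minutes past 12:00.
Actual time: (720 - 278) mod 720 = 442 minutes = 7:22.

Final answer: 7:22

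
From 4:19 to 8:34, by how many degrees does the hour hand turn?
The hour hand moves 0.5 degrees per minute.
Time elapsed: 8:34 - 4:19 = 255 minutes
Angular displacement: 255 x 0.5 = 127.5 degrees

Final answer: 127.5 degrees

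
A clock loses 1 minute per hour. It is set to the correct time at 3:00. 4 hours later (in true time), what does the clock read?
For every 60 true minutes, the faulty clock advances 60 - 1 = 59 minutes.
True elapsed: 4 hours = 240 minutes.
Faulty clock advances: 240 x 59/60 = 236 minutes (drift: 4 minutes behind).
Shown time: 3:00 + 236 minutes = 6:56.

Final answer: 6:56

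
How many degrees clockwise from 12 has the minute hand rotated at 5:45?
The minute hand moves 6 degrees per minute.
At 5:45: 45 x 6 = 270 degrees

Final answer: 270 degrees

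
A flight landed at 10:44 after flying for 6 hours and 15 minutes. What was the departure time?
Starting time: 10:44 = 644 total minutes past 12:00
Subtracting: 6 hours and 15 minutes = 375 minutes
644 - 375 = 269 minutes
= 4 hours and 29 minutes past 12:00 = 4:29

Final answer: 4:29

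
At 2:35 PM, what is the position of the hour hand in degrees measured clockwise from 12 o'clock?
The hour hand moves 30 degrees per hour and 0.5 degrees per minute.
At 2:35: (2) x 30 + 35 x 0.5 = 60 + 17.5 = 77.5 degrees

Final answer: 77.5 degrees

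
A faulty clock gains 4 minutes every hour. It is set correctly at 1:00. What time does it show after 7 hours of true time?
For every 60 true minutes, the faulty clock advances 60 + 4 = 64 minutes.
True elapsed: 7 hours = 420 minutes.
Faulty clock advances: 420 x 64/60 = 448 minutes (drift: 28 minutes ahead).
Shown time: 1:00 + 448 minutes = 8:28.

Final answer: 8:28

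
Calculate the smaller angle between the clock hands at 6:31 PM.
Hour hand position: 6 x 30 + 31 x 0.5 = 195.5 degrees
Minute hand position: 31 x 6 = 186 degrees
Difference: |195.5 - 186| = 9.5 degrees
The angle between the hands is 9.5 degrees

Final answer: 9.5 degrees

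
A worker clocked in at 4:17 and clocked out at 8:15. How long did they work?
From 4:17 to 8:15:
(8 x 60 + 15) - (4 x 60 + 17) = 495 - 257 = 238 minutes
= 3 hours and 58 minutes

Final answer: 3 hours and 58 minutes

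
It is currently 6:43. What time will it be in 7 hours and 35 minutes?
Starting time: 6:43
Adding 35 minutes to 43 minutes: 43 + 35 = 78 minutes = 1 hour and 18 minutes
Adding 7 hours: 6 + 7 + 1 (carry) = 14 - 12 = 2
Final time: 2:18

Final answer: 2:18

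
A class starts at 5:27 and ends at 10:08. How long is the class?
From 5:27 to 10:08:
(10 x 60 + 8) - (5 x 60 + 27) = 608 - 327 = 281 minutes
= 4 hours and 41 minutes

Final answer: 4 hours and 41 minutes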